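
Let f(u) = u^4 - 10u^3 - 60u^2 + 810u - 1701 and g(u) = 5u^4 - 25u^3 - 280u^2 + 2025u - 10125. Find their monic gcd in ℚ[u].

By polynomial division,
  u^4 - 10u^3 - 60u^2 + 810u - 1701 = (1/5)(5u^4 - 25u^3 - 280u^2 + 2025u - 10125) + (-5u^3 - 4u^2 + 405u + 324)
  5u^4 - 25u^3 - 280u^2 + 2025u - 10125 = (-u + 29/5)(-5u^3 - 4u^2 + 405u + 324) + ((741/5)u^2 - 60021/5)
  -5u^3 - 4u^2 + 405u + 324 = (-(25/741)u - 20/741)((741/5)u^2 - 60021/5) + (0)
Last nonzero remainder: (741/5)u^2 - 60021/5. Dividing through by 741/5 gives the monic gcd u^2 - 81.

u^2 - 81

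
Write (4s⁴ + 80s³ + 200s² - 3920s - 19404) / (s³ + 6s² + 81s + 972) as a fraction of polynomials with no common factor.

Euclidean algorithm in ℚ[s]:
  4s⁴ + 80s³ + 200s² - 3920s - 19404 = (4s + 56)(s³ + 6s² + 81s + 972) + (-460s² - 12344s - 73836)
  s³ + 6s² + 81s + 972 = (-(1/460)s + 599/13225)(-460s² - 12344s - 73836) + ((6342496/13225)s + 57082464/13225)
  -460s² - 12344s - 73836 = (-(1520875/1585624)s - 27124475/1585624)((6342496/13225)s + 57082464/13225) + (0)
Last nonzero remainder: (6342496/13225)s + 57082464/13225. Dividing through by 6342496/13225 gives the monic gcd s + 9.
Cancel s + 9 from numerator and denominator to get the reduced form.

(4s³ + 44s² - 196s - 2156)/(s² - 3s + 108)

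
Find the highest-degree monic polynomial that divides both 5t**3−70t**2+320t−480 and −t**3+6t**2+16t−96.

t**2−10t+24

Apply the Euclidean algorithm:
  5t**3−70t**2+320t−480 = (−5)(−t**3+6t**2+16t−96) + (−40t**2+400t−960)
  −t**3+6t**2+16t−96 = ((1/40)t+1/10)(−40t**2+400t−960) + (0)
Last nonzero remainder: −40t**2+400t−960. Dividing through by −40 gives the monic gcd t**2−10t+24.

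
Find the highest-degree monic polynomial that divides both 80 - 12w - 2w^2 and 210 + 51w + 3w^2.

Euclidean algorithm in ℚ[w]:
  -2w^2 - 12w + 80 = (-2/3)(3w^2 + 51w + 210) + (22w + 220)
  3w^2 + 51w + 210 = ((3/22)w + 21/22)(22w + 220) + (0)
Last nonzero remainder: 22w + 220. Dividing through by 22 gives the monic gcd w + 10.

10 + w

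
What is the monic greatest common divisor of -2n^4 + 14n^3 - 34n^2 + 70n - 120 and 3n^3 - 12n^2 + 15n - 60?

Repeated division with remainder:
  -2n^4 + 14n^3 - 34n^2 + 70n - 120 = (-(2/3)n + 2)(3n^3 - 12n^2 + 15n - 60) + (0)
Last nonzero remainder: 3n^3 - 12n^2 + 15n - 60. Dividing through by 3 gives the monic gcd n^3 - 4n^2 + 5n - 20.

n^3 - 4n^2 + 5n - 20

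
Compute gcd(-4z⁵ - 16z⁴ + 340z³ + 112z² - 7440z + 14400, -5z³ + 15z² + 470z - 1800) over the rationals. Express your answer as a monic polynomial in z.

z² + 6z - 40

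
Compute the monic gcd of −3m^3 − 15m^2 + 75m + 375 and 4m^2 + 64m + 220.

Euclidean algorithm in ℚ[m]:
  −3m^3 − 15m^2 + 75m + 375 = (−(3/4)m + 33/4)(4m^2 + 64m + 220) + (−288m − 1440)
  4m^2 + 64m + 220 = (−(1/72)m − 11/72)(−288m − 1440) + (0)
Last nonzero remainder: −288m − 1440. Dividing through by −288 gives the monic gcd m + 5.

m + 5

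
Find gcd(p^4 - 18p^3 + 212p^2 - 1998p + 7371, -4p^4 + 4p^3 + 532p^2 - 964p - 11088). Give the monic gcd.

By polynomial division,
  p^4 - 18p^3 + 212p^2 - 1998p + 7371 = (-1/4)(-4p^4 + 4p^3 + 532p^2 - 964p - 11088) + (-17p^3 + 345p^2 - 2239p + 4599)
  -4p^4 + 4p^3 + 532p^2 - 964p - 11088 = ((4/17)p + 1312/289)(-17p^3 + 345p^2 - 2239p + 4599) + (-(146640/289)p^2 + (2346240/289)p - 9238320/289)
  -17p^3 + 345p^2 - 2239p + 4599 = ((4913/146640)p - 21097/146640)(-(146640/289)p^2 + (2346240/289)p - 9238320/289) + (0)
Last nonzero remainder: -(146640/289)p^2 + (2346240/289)p - 9238320/289. Dividing through by -146640/289 gives the monic gcd p^2 - 16p + 63.

p^2 - 16p + 63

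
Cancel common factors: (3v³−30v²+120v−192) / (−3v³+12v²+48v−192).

Apply the Euclidean algorithm:
  3v³−30v²+120v−192 = (−1)(−3v³+12v²+48v−192) + (−18v²+168v−384)
  −3v³+12v²+48v−192 = ((1/6)v+8/9)(−18v²+168v−384) + (−(112/3)v+448/3)
  −18v²+168v−384 = ((27/56)v−18/7)(−(112/3)v+448/3) + (0)
Last nonzero remainder: −(112/3)v+448/3. Dividing through by −112/3 gives the monic gcd v−4.
Cancel v−4 from numerator and denominator to get the reduced form.

(−v²+6v−16)/(v²−16)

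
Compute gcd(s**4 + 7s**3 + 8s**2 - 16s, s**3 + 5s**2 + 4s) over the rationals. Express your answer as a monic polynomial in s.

s**2 + 4s

Repeated division with remainder:
  s**4 + 7s**3 + 8s**2 - 16s = (s + 2)(s**3 + 5s**2 + 4s) + (-6s**2 - 24s)
  s**3 + 5s**2 + 4s = (-(1/6)s - 1/6)(-6s**2 - 24s) + (0)
Last nonzero remainder: -6s**2 - 24s. Dividing through by -6 gives the monic gcd s**2 + 4s.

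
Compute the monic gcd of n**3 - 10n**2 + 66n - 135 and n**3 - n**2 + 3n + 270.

Repeated division with remainder:
  n**3 - 10n**2 + 66n - 135 = (n**3 - n**2 + 3n + 270) + (-9n**2 + 63n - 405)
  n**3 - n**2 + 3n + 270 = (-(1/9)n - 2/3)(-9n**2 + 63n - 405) + (0)
Last nonzero remainder: -9n**2 + 63n - 405. Dividing through by -9 gives the monic gcd n**2 - 7n + 45.

n**2 - 7n + 45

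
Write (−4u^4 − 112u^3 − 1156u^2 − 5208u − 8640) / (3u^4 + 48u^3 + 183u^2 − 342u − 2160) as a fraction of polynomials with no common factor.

(−4u − 36)/(3u − 9)

Repeated division with remainder:
  −4u^4 − 112u^3 − 1156u^2 − 5208u − 8640 = (−4/3)(3u^4 + 48u^3 + 183u^2 − 342u − 2160) + (−48u^3 − 912u^2 − 5664u − 11520)
  3u^4 + 48u^3 + 183u^2 − 342u − 2160 = (−(1/16)u + 3/16)(−48u^3 − 912u^2 − 5664u − 11520) + (0)
Last nonzero remainder: −48u^3 − 912u^2 − 5664u − 11520. Dividing through by −48 gives the monic gcd u^3 + 19u^2 + 118u + 240.
Cancel u^3 + 19u^2 + 118u + 240 from numerator and denominator to get the reduced form.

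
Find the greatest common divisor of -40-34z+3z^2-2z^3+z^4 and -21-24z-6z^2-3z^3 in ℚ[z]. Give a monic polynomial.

1+z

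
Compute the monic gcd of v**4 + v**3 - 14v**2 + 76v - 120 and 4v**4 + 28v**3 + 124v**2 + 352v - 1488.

v**2 + 4v - 12

By polynomial division,
  v**4 + v**3 - 14v**2 + 76v - 120 = (1/4)(4v**4 + 28v**3 + 124v**2 + 352v - 1488) + (-6v**3 - 45v**2 - 12v + 252)
  4v**4 + 28v**3 + 124v**2 + 352v - 1488 = (-(2/3)v + 1/3)(-6v**3 - 45v**2 - 12v + 252) + (131v**2 + 524v - 1572)
  -6v**3 - 45v**2 - 12v + 252 = (-(6/131)v - 21/131)(131v**2 + 524v - 1572) + (0)
Last nonzero remainder: 131v**2 + 524v - 1572. Dividing through by 131 gives the monic gcd v**2 + 4v - 12.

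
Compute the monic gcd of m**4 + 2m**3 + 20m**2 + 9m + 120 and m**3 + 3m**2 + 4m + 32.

m**2 - m + 8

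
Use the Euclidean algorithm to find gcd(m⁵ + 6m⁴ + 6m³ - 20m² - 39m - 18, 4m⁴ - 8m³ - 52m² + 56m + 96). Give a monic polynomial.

m³ + 2m² - 5m - 6

By polynomial division,
  m⁵ + 6m⁴ + 6m³ - 20m² - 39m - 18 = ((1/4)m + 2)(4m⁴ - 8m³ - 52m² + 56m + 96) + (35m³ + 70m² - 175m - 210)
  4m⁴ - 8m³ - 52m² + 56m + 96 = ((4/35)m - 16/35)(35m³ + 70m² - 175m - 210) + (0)
Last nonzero remainder: 35m³ + 70m² - 175m - 210. Dividing through by 35 gives the monic gcd m³ + 2m² - 5m - 6.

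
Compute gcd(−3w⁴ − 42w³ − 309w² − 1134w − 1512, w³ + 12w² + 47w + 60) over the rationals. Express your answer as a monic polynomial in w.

w² + 7w + 12

Repeated division with remainder:
  −3w⁴ − 42w³ − 309w² − 1134w − 1512 = (−3w − 6)(w³ + 12w² + 47w + 60) + (−96w² − 672w − 1152)
  w³ + 12w² + 47w + 60 = (−(1/96)w − 5/96)(−96w² − 672w − 1152) + (0)
Last nonzero remainder: −96w² − 672w − 1152. Dividing through by −96 gives the monic gcd w² + 7w + 12.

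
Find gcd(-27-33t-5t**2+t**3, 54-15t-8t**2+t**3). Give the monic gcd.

Apply the Euclidean algorithm:
  t**3-5t**2-33t-27 = (t**3-8t**2-15t+54) + (3t**2-18t-81)
  t**3-8t**2-15t+54 = ((1/3)t-2/3)(3t**2-18t-81) + (0)
Last nonzero remainder: 3t**2-18t-81. Dividing through by 3 gives the monic gcd t**2-6t-27.

-27-6t+t**2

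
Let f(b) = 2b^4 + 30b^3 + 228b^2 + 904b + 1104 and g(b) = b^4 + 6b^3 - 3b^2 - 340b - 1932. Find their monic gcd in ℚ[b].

Euclidean algorithm in ℚ[b]:
  2b^4 + 30b^3 + 228b^2 + 904b + 1104 = (2)(b^4 + 6b^3 - 3b^2 - 340b - 1932) + (18b^3 + 234b^2 + 1584b + 4968)
  b^4 + 6b^3 - 3b^2 - 340b - 1932 = ((1/18)b - 7/18)(18b^3 + 234b^2 + 1584b + 4968) + (0)
Last nonzero remainder: 18b^3 + 234b^2 + 1584b + 4968. Dividing through by 18 gives the monic gcd b^3 + 13b^2 + 88b + 276.

b^3 + 13b^2 + 88b + 276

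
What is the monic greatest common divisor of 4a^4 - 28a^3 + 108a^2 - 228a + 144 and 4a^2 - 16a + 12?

a^2 - 4a + 3

Repeated division with remainder:
  4a^4 - 28a^3 + 108a^2 - 228a + 144 = (a^2 - 3a + 12)(4a^2 - 16a + 12) + (0)
Last nonzero remainder: 4a^2 - 16a + 12. Dividing through by 4 gives the monic gcd a^2 - 4a + 3.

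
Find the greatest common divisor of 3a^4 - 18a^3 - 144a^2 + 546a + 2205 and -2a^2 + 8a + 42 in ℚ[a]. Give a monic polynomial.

a^2 - 4a - 21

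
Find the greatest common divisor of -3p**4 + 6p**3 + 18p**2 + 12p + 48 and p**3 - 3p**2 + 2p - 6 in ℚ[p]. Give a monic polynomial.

Repeated division with remainder:
  -3p**4 + 6p**3 + 18p**2 + 12p + 48 = (-3p - 3)(p**3 - 3p**2 + 2p - 6) + (15p**2 + 30)
  p**3 - 3p**2 + 2p - 6 = ((1/15)p - 1/5)(15p**2 + 30) + (0)
Last nonzero remainder: 15p**2 + 30. Dividing through by 15 gives the monic gcd p**2 + 2.

p**2 + 2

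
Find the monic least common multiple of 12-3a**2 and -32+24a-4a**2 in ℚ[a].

16-4a-4a**2+a**3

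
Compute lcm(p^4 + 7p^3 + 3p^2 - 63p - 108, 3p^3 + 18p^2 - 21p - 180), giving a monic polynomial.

p^5 + 12p^4 + 38p^3 - 48p^2 - 423p - 540

Euclidean algorithm in ℚ[p]:
  p^4 + 7p^3 + 3p^2 - 63p - 108 = ((1/3)p + 1/3)(3p^3 + 18p^2 - 21p - 180) + (4p^2 + 4p - 48)
  3p^3 + 18p^2 - 21p - 180 = ((3/4)p + 15/4)(4p^2 + 4p - 48) + (0)
Last nonzero remainder: 4p^2 + 4p - 48. Dividing through by 4 gives the monic gcd p^2 + p - 12.
Then lcm(f, g) = f·g / gcd(f, g); expanding and making the result monic gives the answer.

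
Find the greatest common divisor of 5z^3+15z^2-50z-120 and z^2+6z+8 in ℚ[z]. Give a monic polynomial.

Apply the Euclidean algorithm:
  5z^3+15z^2-50z-120 = (5z-15)(z^2+6z+8) + (0)
The last nonzero remainder z^2+6z+8 is already monic.

z^2+6z+8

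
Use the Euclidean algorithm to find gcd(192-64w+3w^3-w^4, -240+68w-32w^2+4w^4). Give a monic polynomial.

-12+w+w^2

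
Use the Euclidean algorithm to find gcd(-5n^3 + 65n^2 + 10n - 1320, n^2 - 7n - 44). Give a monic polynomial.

n^2 - 7n - 44

By polynomial division,
  -5n^3 + 65n^2 + 10n - 1320 = (-5n + 30)(n^2 - 7n - 44) + (0)
The last nonzero remainder n^2 - 7n - 44 is already monic.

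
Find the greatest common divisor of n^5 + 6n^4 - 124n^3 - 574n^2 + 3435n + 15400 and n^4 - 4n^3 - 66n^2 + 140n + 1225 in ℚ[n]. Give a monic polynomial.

n^3 + 3n^2 - 45n - 175

By polynomial division,
  n^5 + 6n^4 - 124n^3 - 574n^2 + 3435n + 15400 = (n + 10)(n^4 - 4n^3 - 66n^2 + 140n + 1225) + (-18n^3 - 54n^2 + 810n + 3150)
  n^4 - 4n^3 - 66n^2 + 140n + 1225 = (-(1/18)n + 7/18)(-18n^3 - 54n^2 + 810n + 3150) + (0)
Last nonzero remainder: -18n^3 - 54n^2 + 810n + 3150. Dividing through by -18 gives the monic gcd n^3 + 3n^2 - 45n - 175.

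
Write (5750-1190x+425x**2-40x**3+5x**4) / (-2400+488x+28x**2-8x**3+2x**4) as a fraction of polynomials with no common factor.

Apply the Euclidean algorithm:
  5x**4-40x**3+425x**2-1190x+5750 = (5/2)(2x**4-8x**3+28x**2+488x-2400) + (-20x**3+355x**2-2410x+11750)
  2x**4-8x**3+28x**2+488x-2400 = (-(1/10)x-11/8)(-20x**3+355x**2-2410x+11750) + ((2201/8)x**2-(6603/4)x+55025/4)
  -20x**3+355x**2-2410x+11750 = (-(160/2201)x+1880/2201)((2201/8)x**2-(6603/4)x+55025/4) + (0)
Last nonzero remainder: (2201/8)x**2-(6603/4)x+55025/4. Dividing through by 2201/8 gives the monic gcd x**2-6x+50.
Cancel x**2-6x+50 from numerator and denominator to get the reduced form.

(115-10x+5x**2)/(-48+4x+2x**2)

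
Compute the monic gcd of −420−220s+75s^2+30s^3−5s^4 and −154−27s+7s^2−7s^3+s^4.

−14−5s+s^2

Apply the Euclidean algorithm:
  −5s^4+30s^3+75s^2−220s−420 = (−5)(s^4−7s^3+7s^2−27s−154) + (−5s^3+110s^2−355s−1190)
  s^4−7s^3+7s^2−27s−154 = (−(1/5)s−3)(−5s^3+110s^2−355s−1190) + (266s^2−1330s−3724)
  −5s^3+110s^2−355s−1190 = (−(5/266)s+85/266)(266s^2−1330s−3724) + (0)
Last nonzero remainder: 266s^2−1330s−3724. Dividing through by 266 gives the monic gcd s^2−5s−14.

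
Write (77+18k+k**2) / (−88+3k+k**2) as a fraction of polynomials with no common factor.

Euclidean algorithm in ℚ[k]:
  k**2+18k+77 = (k**2+3k−88) + (15k+165)
  k**2+3k−88 = ((1/15)k−8/15)(15k+165) + (0)
Last nonzero remainder: 15k+165. Dividing through by 15 gives the monic gcd k+11.
Cancel k+11 from numerator and denominator to get the reduced form.

(7+k)/(−8+k)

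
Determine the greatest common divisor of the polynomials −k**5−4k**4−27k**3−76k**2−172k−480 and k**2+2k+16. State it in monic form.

k**2+2k+16

By polynomial division,
  −k**5−4k**4−27k**3−76k**2−172k−480 = (−k**3−2k**2−7k−30)(k**2+2k+16) + (0)
The last nonzero remainder k**2+2k+16 is already monic.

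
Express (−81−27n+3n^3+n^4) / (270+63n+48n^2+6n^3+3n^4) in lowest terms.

Euclidean algorithm in ℚ[n]:
  n^4+3n^3−27n−81 = (1/3)(3n^4+6n^3+48n^2+63n+270) + (n^3−16n^2−48n−171)
  3n^4+6n^3+48n^2+63n+270 = (3n+54)(n^3−16n^2−48n−171) + (1056n^2+3168n+9504)
  n^3−16n^2−48n−171 = ((1/1056)n−19/1056)(1056n^2+3168n+9504) + (0)
Last nonzero remainder: 1056n^2+3168n+9504. Dividing through by 1056 gives the monic gcd n^2+3n+9.
Cancel n^2+3n+9 from numerator and denominator to get the reduced form.

(−9+n^2)/(30−3n+3n^2)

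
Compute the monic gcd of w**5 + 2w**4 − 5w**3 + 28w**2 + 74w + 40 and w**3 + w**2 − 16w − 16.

w**2 + 5w + 4

Euclidean algorithm in ℚ[w]:
  w**5 + 2w**4 − 5w**3 + 28w**2 + 74w + 40 = (w**2 + w + 10)(w**3 + w**2 − 16w − 16) + (50w**2 + 250w + 200)
  w**3 + w**2 − 16w − 16 = ((1/50)w − 2/25)(50w**2 + 250w + 200) + (0)
Last nonzero remainder: 50w**2 + 250w + 200. Dividing through by 50 gives the monic gcd w**2 + 5w + 4.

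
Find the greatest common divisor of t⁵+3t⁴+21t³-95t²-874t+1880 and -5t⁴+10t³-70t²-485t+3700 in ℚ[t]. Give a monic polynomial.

t²+t-20

Apply the Euclidean algorithm:
  t⁵+3t⁴+21t³-95t²-874t+1880 = (-(1/5)t-1)(-5t⁴+10t³-70t²-485t+3700) + (17t³-262t²-619t+5580)
  -5t⁴+10t³-70t²-485t+3700 = (-(5/17)t-1140/289)(17t³-262t²-619t+5580) + (-(371525/289)t²-(371525/289)t+7430500/289)
  17t³-262t²-619t+5580 = (-(4913/371525)t+80631/371525)(-(371525/289)t²-(371525/289)t+7430500/289) + (0)
Last nonzero remainder: -(371525/289)t²-(371525/289)t+7430500/289. Dividing through by -371525/289 gives the monic gcd t²+t-20.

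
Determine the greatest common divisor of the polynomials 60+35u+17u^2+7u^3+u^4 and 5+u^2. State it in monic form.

5+u^2

By polynomial division,
  u^4+7u^3+17u^2+35u+60 = (u^2+7u+12)(u^2+5) + (0)
The last nonzero remainder u^2+5 is already monic.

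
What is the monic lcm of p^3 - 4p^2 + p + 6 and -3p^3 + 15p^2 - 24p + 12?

p^5 - 7p^4 + 15p^3 - 5p^2 - 16p + 12

Apply the Euclidean algorithm:
  p^3 - 4p^2 + p + 6 = (-1/3)(-3p^3 + 15p^2 - 24p + 12) + (p^2 - 7p + 10)
  -3p^3 + 15p^2 - 24p + 12 = (-3p - 6)(p^2 - 7p + 10) + (-36p + 72)
  p^2 - 7p + 10 = (-(1/36)p + 5/36)(-36p + 72) + (0)
Last nonzero remainder: -36p + 72. Dividing through by -36 gives the monic gcd p - 2.
Then lcm(f, g) = f·g / gcd(f, g); expanding and making the result monic gives the answer.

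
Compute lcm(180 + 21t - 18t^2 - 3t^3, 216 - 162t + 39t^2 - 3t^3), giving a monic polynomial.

By polynomial division,
  -3t^3 - 18t^2 + 21t + 180 = (-3t^3 + 39t^2 - 162t + 216) + (-57t^2 + 183t - 36)
  -3t^3 + 39t^2 - 162t + 216 = ((1/19)t - 186/361)(-57t^2 + 183t - 36) + (-(23760/361)t + 71280/361)
  -57t^2 + 183t - 36 = ((6859/7920)t - 361/1980)(-(23760/361)t + 71280/361) + (0)
Last nonzero remainder: -(23760/361)t + 71280/361. Dividing through by -23760/361 gives the monic gcd t - 3.
Then lcm(f, g) = f·g / gcd(f, g); expanding and making the result monic gives the answer.

-1440 + 432t + 154t^2 - 43t^3 - 4t^4 + t^5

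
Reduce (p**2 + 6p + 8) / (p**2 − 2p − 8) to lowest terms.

(p + 4)/(p − 4)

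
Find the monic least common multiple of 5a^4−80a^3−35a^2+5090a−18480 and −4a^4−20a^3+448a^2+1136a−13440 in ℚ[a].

Apply the Euclidean algorithm:
  5a^4−80a^3−35a^2+5090a−18480 = (−5/4)(−4a^4−20a^3+448a^2+1136a−13440) + (−105a^3+525a^2+6510a−35280)
  −4a^4−20a^3+448a^2+1136a−13440 = ((4/105)a+8/21)(−105a^3+525a^2+6510a−35280) + (0)
Last nonzero remainder: −105a^3+525a^2+6510a−35280. Dividing through by −105 gives the monic gcd a^3−5a^2−62a+336.
Then lcm(f, g) = f·g / gcd(f, g); expanding and making the result monic gives the answer.

a^5−6a^4−167a^3+948a^2+6484a−36960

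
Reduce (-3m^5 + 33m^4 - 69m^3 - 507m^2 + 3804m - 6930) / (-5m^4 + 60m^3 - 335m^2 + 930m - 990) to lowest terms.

(3m^2 - 6m - 105)/(5m - 15)

Repeated division with remainder:
  -3m^5 + 33m^4 - 69m^3 - 507m^2 + 3804m - 6930 = ((3/5)m + 3/5)(-5m^4 + 60m^3 - 335m^2 + 930m - 990) + (96m^3 - 864m^2 + 3840m - 6336)
  -5m^4 + 60m^3 - 335m^2 + 930m - 990 = (-(5/96)m + 5/32)(96m^3 - 864m^2 + 3840m - 6336) + (0)
Last nonzero remainder: 96m^3 - 864m^2 + 3840m - 6336. Dividing through by 96 gives the monic gcd m^3 - 9m^2 + 40m - 66.
Cancel m^3 - 9m^2 + 40m - 66 from numerator and denominator to get the reduced form.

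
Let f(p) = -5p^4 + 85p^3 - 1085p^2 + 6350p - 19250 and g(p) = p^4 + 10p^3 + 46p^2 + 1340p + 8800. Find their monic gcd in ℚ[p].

p^2 - 8p + 110

Apply the Euclidean algorithm:
  -5p^4 + 85p^3 - 1085p^2 + 6350p - 19250 = (-5)(p^4 + 10p^3 + 46p^2 + 1340p + 8800) + (135p^3 - 855p^2 + 13050p + 24750)
  p^4 + 10p^3 + 46p^2 + 1340p + 8800 = ((1/135)p + 49/405)(135p^3 - 855p^2 + 13050p + 24750) + ((475/9)p^2 - (3800/9)p + 52250/9)
  135p^3 - 855p^2 + 13050p + 24750 = ((243/95)p + 81/19)((475/9)p^2 - (3800/9)p + 52250/9) + (0)
Last nonzero remainder: (475/9)p^2 - (3800/9)p + 52250/9. Dividing through by 475/9 gives the monic gcd p^2 - 8p + 110.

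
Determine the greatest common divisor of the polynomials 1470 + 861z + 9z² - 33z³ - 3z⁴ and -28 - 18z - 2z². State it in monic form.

Apply the Euclidean algorithm:
  -3z⁴ - 33z³ + 9z² + 861z + 1470 = ((3/2)z² + 3z - 105/2)(-2z² - 18z - 28) + (0)
Last nonzero remainder: -2z² - 18z - 28. Dividing through by -2 gives the monic gcd z² + 9z + 14.

14 + 9z + z²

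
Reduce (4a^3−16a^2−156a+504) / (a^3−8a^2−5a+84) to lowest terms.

Euclidean algorithm in ℚ[a]:
  4a^3−16a^2−156a+504 = (4)(a^3−8a^2−5a+84) + (16a^2−136a+168)
  a^3−8a^2−5a+84 = ((1/16)a+1/32)(16a^2−136a+168) + (−(45/4)a+315/4)
  16a^2−136a+168 = (−(64/45)a+32/15)(−(45/4)a+315/4) + (0)
Last nonzero remainder: −(45/4)a+315/4. Dividing through by −45/4 gives the monic gcd a−7.
Cancel a−7 from numerator and denominator to get the reduced form.

(4a^2+12a−72)/(a^2−a−12)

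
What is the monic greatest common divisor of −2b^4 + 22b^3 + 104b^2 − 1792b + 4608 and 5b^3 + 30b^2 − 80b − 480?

Repeated division with remainder:
  −2b^4 + 22b^3 + 104b^2 − 1792b + 4608 = (−(2/5)b + 34/5)(5b^3 + 30b^2 − 80b − 480) + (−132b^2 − 1440b + 7872)
  5b^3 + 30b^2 − 80b − 480 = (−(5/132)b + 45/242)(−132b^2 − 1440b + 7872) + ((58800/121)b − 235200/121)
  −132b^2 − 1440b + 7872 = (−(1331/4900)b − 4961/1225)((58800/121)b − 235200/121) + (0)
Last nonzero remainder: (58800/121)b − 235200/121. Dividing through by 58800/121 gives the monic gcd b − 4.

b − 4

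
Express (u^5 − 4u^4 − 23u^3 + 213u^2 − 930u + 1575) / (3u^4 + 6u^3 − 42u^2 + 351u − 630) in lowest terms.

(u^2 − 8u + 15)/(3u − 6)

Apply the Euclidean algorithm:
  u^5 − 4u^4 − 23u^3 + 213u^2 − 930u + 1575 = ((1/3)u − 2)(3u^4 + 6u^3 − 42u^2 + 351u − 630) + (3u^3 + 12u^2 − 18u + 315)
  3u^4 + 6u^3 − 42u^2 + 351u − 630 = (u − 2)(3u^3 + 12u^2 − 18u + 315) + (0)
Last nonzero remainder: 3u^3 + 12u^2 − 18u + 315. Dividing through by 3 gives the monic gcd u^3 + 4u^2 − 6u + 105.
Cancel u^3 + 4u^2 − 6u + 105 from numerator and denominator to get the reduced form.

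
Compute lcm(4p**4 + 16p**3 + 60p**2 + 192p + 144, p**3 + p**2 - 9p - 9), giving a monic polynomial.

Repeated division with remainder:
  4p**4 + 16p**3 + 60p**2 + 192p + 144 = (4p + 12)(p**3 + p**2 - 9p - 9) + (84p**2 + 336p + 252)
  p**3 + p**2 - 9p - 9 = ((1/84)p - 1/28)(84p**2 + 336p + 252) + (0)
Last nonzero remainder: 84p**2 + 336p + 252. Dividing through by 84 gives the monic gcd p**2 + 4p + 3.
Then lcm(f, g) = f·g / gcd(f, g); expanding and making the result monic gives the answer.

p**5 + p**4 + 3p**3 + 3p**2 - 108p - 108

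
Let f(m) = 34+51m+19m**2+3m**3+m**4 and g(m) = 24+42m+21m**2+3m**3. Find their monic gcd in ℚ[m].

2+3m+m**2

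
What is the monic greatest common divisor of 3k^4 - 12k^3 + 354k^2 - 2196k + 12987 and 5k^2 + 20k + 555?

k^2 + 4k + 111

Euclidean algorithm in ℚ[k]:
  3k^4 - 12k^3 + 354k^2 - 2196k + 12987 = ((3/5)k^2 - (24/5)k + 117/5)(5k^2 + 20k + 555) + (0)
Last nonzero remainder: 5k^2 + 20k + 555. Dividing through by 5 gives the monic gcd k^2 + 4k + 111.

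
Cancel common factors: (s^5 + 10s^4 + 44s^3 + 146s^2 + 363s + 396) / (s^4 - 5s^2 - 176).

By polynomial division,
  s^5 + 10s^4 + 44s^3 + 146s^2 + 363s + 396 = (s + 10)(s^4 - 5s^2 - 176) + (49s^3 + 196s^2 + 539s + 2156)
  s^4 - 5s^2 - 176 = ((1/49)s - 4/49)(49s^3 + 196s^2 + 539s + 2156) + (0)
Last nonzero remainder: 49s^3 + 196s^2 + 539s + 2156. Dividing through by 49 gives the monic gcd s^3 + 4s^2 + 11s + 44.
Cancel s^3 + 4s^2 + 11s + 44 from numerator and denominator to get the reduced form.

(s^2 + 6s + 9)/(s - 4)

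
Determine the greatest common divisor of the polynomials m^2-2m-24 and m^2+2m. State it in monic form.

1

Apply the Euclidean algorithm:
  m^2-2m-24 = (m^2+2m) + (-4m-24)
  m^2+2m = (-(1/4)m+1)(-4m-24) + (24)
  -4m-24 = (-(1/6)m-1)(24) + (0)
The last nonzero remainder is the constant 24, so the polynomials are coprime and gcd = 1.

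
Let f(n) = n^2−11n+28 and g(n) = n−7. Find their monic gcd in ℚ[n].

n−7

Euclidean algorithm in ℚ[n]:
  n^2−11n+28 = (n−4)(n−7) + (0)
The last nonzero remainder n−7 is already monic.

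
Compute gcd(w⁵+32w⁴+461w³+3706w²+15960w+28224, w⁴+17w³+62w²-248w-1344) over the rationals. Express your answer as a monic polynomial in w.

w³+21w²+146w+336

Repeated division with remainder:
  w⁵+32w⁴+461w³+3706w²+15960w+28224 = (w+15)(w⁴+17w³+62w²-248w-1344) + (144w³+3024w²+21024w+48384)
  w⁴+17w³+62w²-248w-1344 = ((1/144)w-1/36)(144w³+3024w²+21024w+48384) + (0)
Last nonzero remainder: 144w³+3024w²+21024w+48384. Dividing through by 144 gives the monic gcd w³+21w²+146w+336.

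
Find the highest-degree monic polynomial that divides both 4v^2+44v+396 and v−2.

1

Euclidean algorithm in ℚ[v]:
  4v^2+44v+396 = (4v+52)(v−2) + (500)
  v−2 = ((1/500)v−1/250)(500) + (0)
The last nonzero remainder is the constant 500, so the polynomials are coprime and gcd = 1.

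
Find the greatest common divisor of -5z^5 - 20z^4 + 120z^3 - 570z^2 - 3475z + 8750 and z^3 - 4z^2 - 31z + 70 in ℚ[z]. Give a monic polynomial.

Apply the Euclidean algorithm:
  -5z^5 - 20z^4 + 120z^3 - 570z^2 - 3475z + 8750 = (-5z^2 - 40z - 195)(z^3 - 4z^2 - 31z + 70) + (-2240z^2 - 6720z + 22400)
  z^3 - 4z^2 - 31z + 70 = (-(1/2240)z + 1/320)(-2240z^2 - 6720z + 22400) + (0)
Last nonzero remainder: -2240z^2 - 6720z + 22400. Dividing through by -2240 gives the monic gcd z^2 + 3z - 10.

z^2 + 3z - 10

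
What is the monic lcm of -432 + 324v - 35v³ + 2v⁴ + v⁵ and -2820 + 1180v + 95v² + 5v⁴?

-20304 + 16956v - 1728v² - 1321v³ + 234v⁴ + 4v⁵ - 2v⁶ + v⁷

Repeated division with remainder:
  v⁵ + 2v⁴ - 35v³ + 324v - 432 = ((1/5)v + 2/5)(5v⁴ + 95v² + 1180v - 2820) + (-54v³ - 274v² + 416v + 696)
  5v⁴ + 95v² + 1180v - 2820 = (-(5/54)v + 685/1458)(-54v³ - 274v² + 416v + 696) + ((191180/729)v² + (764720/729)v - 764720/243)
  -54v³ - 274v² + 416v + 696 = (-(19683/95590)v - 21141/95590)((191180/729)v² + (764720/729)v - 764720/243) + (0)
Last nonzero remainder: (191180/729)v² + (764720/729)v - 764720/243. Dividing through by 191180/729 gives the monic gcd v² + 4v - 12.
Then lcm(f, g) = f·g / gcd(f, g); expanding and making the result monic gives the answer.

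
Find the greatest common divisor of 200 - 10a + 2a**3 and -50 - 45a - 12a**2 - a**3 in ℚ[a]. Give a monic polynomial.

5 + a

Apply the Euclidean algorithm:
  2a**3 - 10a + 200 = (-2)(-a**3 - 12a**2 - 45a - 50) + (-24a**2 - 100a + 100)
  -a**3 - 12a**2 - 45a - 50 = ((1/24)a + 47/144)(-24a**2 - 100a + 100) + (-(595/36)a - 2975/36)
  -24a**2 - 100a + 100 = ((864/595)a - 144/119)(-(595/36)a - 2975/36) + (0)
Last nonzero remainder: -(595/36)a - 2975/36. Dividing through by -595/36 gives the monic gcd a + 5.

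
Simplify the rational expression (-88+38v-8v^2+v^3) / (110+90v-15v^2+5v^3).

(-4+v)/(5+5v)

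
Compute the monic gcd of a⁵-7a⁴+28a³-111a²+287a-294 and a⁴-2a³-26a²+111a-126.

Euclidean algorithm in ℚ[a]:
  a⁵-7a⁴+28a³-111a²+287a-294 = (a-5)(a⁴-2a³-26a²+111a-126) + (44a³-352a²+968a-924)
  a⁴-2a³-26a²+111a-126 = ((1/44)a+3/22)(44a³-352a²+968a-924) + (0)
Last nonzero remainder: 44a³-352a²+968a-924. Dividing through by 44 gives the monic gcd a³-8a²+22a-21.

a³-8a²+22a-21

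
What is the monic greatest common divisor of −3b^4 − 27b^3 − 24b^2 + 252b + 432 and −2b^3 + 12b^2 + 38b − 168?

By polynomial division,
  −3b^4 − 27b^3 − 24b^2 + 252b + 432 = ((3/2)b + 45/2)(−2b^3 + 12b^2 + 38b − 168) + (−351b^2 − 351b + 4212)
  −2b^3 + 12b^2 + 38b − 168 = ((2/351)b − 14/351)(−351b^2 − 351b + 4212) + (0)
Last nonzero remainder: −351b^2 − 351b + 4212. Dividing through by −351 gives the monic gcd b^2 + b − 12.

b^2 + b − 12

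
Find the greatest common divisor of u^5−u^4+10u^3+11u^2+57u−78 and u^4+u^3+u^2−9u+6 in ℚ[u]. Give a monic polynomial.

u^3+2u^2+3u−6

Repeated division with remainder:
  u^5−u^4+10u^3+11u^2+57u−78 = (u−2)(u^4+u^3+u^2−9u+6) + (11u^3+22u^2+33u−66)
  u^4+u^3+u^2−9u+6 = ((1/11)u−1/11)(11u^3+22u^2+33u−66) + (0)
Last nonzero remainder: 11u^3+22u^2+33u−66. Dividing through by 11 gives the monic gcd u^3+2u^2+3u−6.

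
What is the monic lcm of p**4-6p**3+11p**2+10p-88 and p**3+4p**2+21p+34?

By polynomial division,
  p**4-6p**3+11p**2+10p-88 = (p-10)(p**3+4p**2+21p+34) + (30p**2+186p+252)
  p**3+4p**2+21p+34 = ((1/30)p-11/150)(30p**2+186p+252) + ((656/25)p+1312/25)
  30p**2+186p+252 = ((375/328)p+1575/328)((656/25)p+1312/25) + (0)
Last nonzero remainder: (656/25)p+1312/25. Dividing through by 656/25 gives the monic gcd p+2.
Then lcm(f, g) = f·g / gcd(f, g); expanding and making the result monic gives the answer.

p**6-4p**5+16p**4-70p**3+119p**2-6p-1496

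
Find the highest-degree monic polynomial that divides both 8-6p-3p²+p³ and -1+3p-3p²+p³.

Repeated division with remainder:
  p³-3p²-6p+8 = (p³-3p²+3p-1) + (-9p+9)
  p³-3p²+3p-1 = (-(1/9)p²+(2/9)p-1/9)(-9p+9) + (0)
Last nonzero remainder: -9p+9. Dividing through by -9 gives the monic gcd p-1.

-1+p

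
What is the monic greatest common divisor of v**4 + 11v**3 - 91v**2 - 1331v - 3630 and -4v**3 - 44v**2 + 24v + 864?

By polynomial division,
  v**4 + 11v**3 - 91v**2 - 1331v - 3630 = (-(1/4)v)(-4v**3 - 44v**2 + 24v + 864) + (-85v**2 - 1115v - 3630)
  -4v**3 - 44v**2 + 24v + 864 = ((4/85)v - 144/1445)(-85v**2 - 1115v - 3630) + ((24192/289)v + 145152/289)
  -85v**2 - 1115v - 3630 = (-(24565/24192)v - 174845/24192)((24192/289)v + 145152/289) + (0)
Last nonzero remainder: (24192/289)v + 145152/289. Dividing through by 24192/289 gives the monic gcd v + 6.

v + 6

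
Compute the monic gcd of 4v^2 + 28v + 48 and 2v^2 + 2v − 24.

Repeated division with remainder:
  4v^2 + 28v + 48 = (2)(2v^2 + 2v − 24) + (24v + 96)
  2v^2 + 2v − 24 = ((1/12)v − 1/4)(24v + 96) + (0)
Last nonzero remainder: 24v + 96. Dividing through by 24 gives the monic gcd v + 4.

v + 4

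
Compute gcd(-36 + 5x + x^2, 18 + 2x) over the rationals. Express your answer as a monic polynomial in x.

9 + x

Apply the Euclidean algorithm:
  x^2 + 5x - 36 = ((1/2)x - 2)(2x + 18) + (0)
Last nonzero remainder: 2x + 18. Dividing through by 2 gives the monic gcd x + 9.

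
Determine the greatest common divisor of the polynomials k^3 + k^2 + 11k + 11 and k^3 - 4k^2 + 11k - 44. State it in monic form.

k^2 + 11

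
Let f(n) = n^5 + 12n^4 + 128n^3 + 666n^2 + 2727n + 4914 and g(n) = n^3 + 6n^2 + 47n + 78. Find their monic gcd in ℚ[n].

n^2 + 4n + 39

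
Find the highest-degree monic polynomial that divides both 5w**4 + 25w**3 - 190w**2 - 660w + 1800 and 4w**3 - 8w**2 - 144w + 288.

w**2 + 4w - 12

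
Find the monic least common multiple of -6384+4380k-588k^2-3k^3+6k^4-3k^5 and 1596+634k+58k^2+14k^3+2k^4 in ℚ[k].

6384-2252k-872k^2+199k^3-5k^4+k^5+k^6

Apply the Euclidean algorithm:
  -3k^5+6k^4-3k^3-588k^2+4380k-6384 = (-(3/2)k+27/2)(2k^4+14k^3+58k^2+634k+1596) + (-105k^3-420k^2-1785k-27930)
  2k^4+14k^3+58k^2+634k+1596 = (-(2/105)k-2/35)(-105k^3-420k^2-1785k-27930) + (0)
Last nonzero remainder: -105k^3-420k^2-1785k-27930. Dividing through by -105 gives the monic gcd k^3+4k^2+17k+266.
Then lcm(f, g) = f·g / gcd(f, g); expanding and making the result monic gives the answer.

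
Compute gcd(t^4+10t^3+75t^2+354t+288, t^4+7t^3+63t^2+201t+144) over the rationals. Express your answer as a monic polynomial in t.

Apply the Euclidean algorithm:
  t^4+10t^3+75t^2+354t+288 = (t^4+7t^3+63t^2+201t+144) + (3t^3+12t^2+153t+144)
  t^4+7t^3+63t^2+201t+144 = ((1/3)t+1)(3t^3+12t^2+153t+144) + (0)
Last nonzero remainder: 3t^3+12t^2+153t+144. Dividing through by 3 gives the monic gcd t^3+4t^2+51t+48.

t^3+4t^2+51t+48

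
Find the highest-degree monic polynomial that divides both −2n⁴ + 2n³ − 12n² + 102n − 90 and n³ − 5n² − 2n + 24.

n − 3

Repeated division with remainder:
  −2n⁴ + 2n³ − 12n² + 102n − 90 = (−2n − 8)(n³ − 5n² − 2n + 24) + (−56n² + 134n + 102)
  n³ − 5n² − 2n + 24 = (−(1/56)n + 73/1568)(−56n² + 134n + 102) + (−(5031/784)n + 15093/784)
  −56n² + 134n + 102 = ((43904/5031)n + 26656/5031)(−(5031/784)n + 15093/784) + (0)
Last nonzero remainder: −(5031/784)n + 15093/784. Dividing through by −5031/784 gives the monic gcd n − 3.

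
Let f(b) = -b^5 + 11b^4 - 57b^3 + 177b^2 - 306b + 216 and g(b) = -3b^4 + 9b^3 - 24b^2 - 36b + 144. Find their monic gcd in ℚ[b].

b^3 - 5b^2 + 18b - 24

Apply the Euclidean algorithm:
  -b^5 + 11b^4 - 57b^3 + 177b^2 - 306b + 216 = ((1/3)b - 8/3)(-3b^4 + 9b^3 - 24b^2 - 36b + 144) + (-25b^3 + 125b^2 - 450b + 600)
  -3b^4 + 9b^3 - 24b^2 - 36b + 144 = ((3/25)b + 6/25)(-25b^3 + 125b^2 - 450b + 600) + (0)
Last nonzero remainder: -25b^3 + 125b^2 - 450b + 600. Dividing through by -25 gives the monic gcd b^3 - 5b^2 + 18b - 24.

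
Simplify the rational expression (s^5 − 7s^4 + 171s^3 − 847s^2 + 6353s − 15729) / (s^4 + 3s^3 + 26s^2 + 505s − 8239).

By polynomial division,
  s^5 − 7s^4 + 171s^3 − 847s^2 + 6353s − 15729 = (s − 10)(s^4 + 3s^3 + 26s^2 + 505s − 8239) + (175s^3 − 1092s^2 + 19642s − 98119)
  s^4 + 3s^3 + 26s^2 + 505s − 8239 = ((1/175)s + 33/625)(175s^3 − 1092s^2 + 19642s − 98119) + (−(17864/625)s^2 + (17864/625)s − 1911448/625)
  175s^3 − 1092s^2 + 19642s − 98119 = (−(15625/2552)s + 81875/2552)(−(17864/625)s^2 + (17864/625)s − 1911448/625) + (0)
Last nonzero remainder: −(17864/625)s^2 + (17864/625)s − 1911448/625. Dividing through by −17864/625 gives the monic gcd s^2 − s + 107.
Cancel s^2 − s + 107 from numerator and denominator to get the reduced form.

(s^3 − 6s^2 + 58s − 147)/(s^2 + 4s − 77)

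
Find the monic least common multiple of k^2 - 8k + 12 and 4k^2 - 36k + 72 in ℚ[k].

k^3 - 11k^2 + 36k - 36

By polynomial division,
  k^2 - 8k + 12 = (1/4)(4k^2 - 36k + 72) + (k - 6)
  4k^2 - 36k + 72 = (4k - 12)(k - 6) + (0)
The last nonzero remainder k - 6 is already monic.
Then lcm(f, g) = f·g / gcd(f, g); expanding and making the result monic gives the answer.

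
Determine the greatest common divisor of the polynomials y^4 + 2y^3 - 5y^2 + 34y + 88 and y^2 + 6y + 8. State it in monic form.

Repeated division with remainder:
  y^4 + 2y^3 - 5y^2 + 34y + 88 = (y^2 - 4y + 11)(y^2 + 6y + 8) + (0)
The last nonzero remainder y^2 + 6y + 8 is already monic.

y^2 + 6y + 8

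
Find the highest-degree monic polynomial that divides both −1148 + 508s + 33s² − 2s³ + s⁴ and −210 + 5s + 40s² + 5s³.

−14 + 5s + s²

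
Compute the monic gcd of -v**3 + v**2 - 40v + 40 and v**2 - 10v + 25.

Apply the Euclidean algorithm:
  -v**3 + v**2 - 40v + 40 = (-v - 9)(v**2 - 10v + 25) + (-105v + 265)
  v**2 - 10v + 25 = (-(1/105)v + 157/2205)(-105v + 265) + (2704/441)
  -105v + 265 = (-(46305/2704)v + 116865/2704)(2704/441) + (0)
The last nonzero remainder is the constant 2704/441, so the polynomials are coprime and gcd = 1.

1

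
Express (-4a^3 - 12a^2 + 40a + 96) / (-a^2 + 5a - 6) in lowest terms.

Apply the Euclidean algorithm:
  -4a^3 - 12a^2 + 40a + 96 = (4a + 32)(-a^2 + 5a - 6) + (-96a + 288)
  -a^2 + 5a - 6 = ((1/96)a - 1/48)(-96a + 288) + (0)
Last nonzero remainder: -96a + 288. Dividing through by -96 gives the monic gcd a - 3.
Cancel a - 3 from numerator and denominator to get the reduced form.

(4a^2 + 24a + 32)/(a - 2)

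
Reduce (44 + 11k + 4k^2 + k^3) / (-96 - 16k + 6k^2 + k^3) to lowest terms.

Euclidean algorithm in ℚ[k]:
  k^3 + 4k^2 + 11k + 44 = (k^3 + 6k^2 - 16k - 96) + (-2k^2 + 27k + 140)
  k^3 + 6k^2 - 16k - 96 = (-(1/2)k - 39/4)(-2k^2 + 27k + 140) + ((1269/4)k + 1269)
  -2k^2 + 27k + 140 = (-(8/1269)k + 140/1269)((1269/4)k + 1269) + (0)
Last nonzero remainder: (1269/4)k + 1269. Dividing through by 1269/4 gives the monic gcd k + 4.
Cancel k + 4 from numerator and denominator to get the reduced form.

(11 + k^2)/(-24 + 2k + k^2)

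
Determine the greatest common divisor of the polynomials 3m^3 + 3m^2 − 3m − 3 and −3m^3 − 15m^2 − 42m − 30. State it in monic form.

Repeated division with remainder:
  3m^3 + 3m^2 − 3m − 3 = (−1)(−3m^3 − 15m^2 − 42m − 30) + (−12m^2 − 45m − 33)
  −3m^3 − 15m^2 − 42m − 30 = ((1/4)m + 5/16)(−12m^2 − 45m − 33) + (−(315/16)m − 315/16)
  −12m^2 − 45m − 33 = ((64/105)m + 176/105)(−(315/16)m − 315/16) + (0)
Last nonzero remainder: −(315/16)m − 315/16. Dividing through by −315/16 gives the monic gcd m + 1.

m + 1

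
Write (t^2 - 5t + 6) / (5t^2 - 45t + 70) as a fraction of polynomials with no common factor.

(t - 3)/(5t - 35)

Repeated division with remainder:
  t^2 - 5t + 6 = (1/5)(5t^2 - 45t + 70) + (4t - 8)
  5t^2 - 45t + 70 = ((5/4)t - 35/4)(4t - 8) + (0)
Last nonzero remainder: 4t - 8. Dividing through by 4 gives the monic gcd t - 2.
Cancel t - 2 from numerator and denominator to get the reduced form.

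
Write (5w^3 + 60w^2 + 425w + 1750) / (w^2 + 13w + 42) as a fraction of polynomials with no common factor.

(5w^2 + 25w + 250)/(w + 6)

Apply the Euclidean algorithm:
  5w^3 + 60w^2 + 425w + 1750 = (5w - 5)(w^2 + 13w + 42) + (280w + 1960)
  w^2 + 13w + 42 = ((1/280)w + 3/140)(280w + 1960) + (0)
Last nonzero remainder: 280w + 1960. Dividing through by 280 gives the monic gcd w + 7.
Cancel w + 7 from numerator and denominator to get the reduced form.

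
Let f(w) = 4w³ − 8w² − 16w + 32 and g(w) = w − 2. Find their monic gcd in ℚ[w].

Apply the Euclidean algorithm:
  4w³ − 8w² − 16w + 32 = (4w² − 16)(w − 2) + (0)
The last nonzero remainder w − 2 is already monic.

w − 2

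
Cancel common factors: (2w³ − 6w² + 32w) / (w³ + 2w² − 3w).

By polynomial division,
  2w³ − 6w² + 32w = (2)(w³ + 2w² − 3w) + (−10w² + 38w)
  w³ + 2w² − 3w = (−(1/10)w − 29/50)(−10w² + 38w) + ((476/25)w)
  −10w² + 38w = (−(125/238)w + 475/238)((476/25)w) + (0)
Last nonzero remainder: (476/25)w. Dividing through by 476/25 gives the monic gcd w.
Cancel w from numerator and denominator to get the reduced form.

(2w² − 6w + 32)/(w² + 2w − 3)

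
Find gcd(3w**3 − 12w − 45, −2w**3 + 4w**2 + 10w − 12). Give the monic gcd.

By polynomial division,
  3w**3 − 12w − 45 = (−3/2)(−2w**3 + 4w**2 + 10w − 12) + (6w**2 + 3w − 63)
  −2w**3 + 4w**2 + 10w − 12 = (−(1/3)w + 5/6)(6w**2 + 3w − 63) + (−(27/2)w + 81/2)
  6w**2 + 3w − 63 = (−(4/9)w − 14/9)(−(27/2)w + 81/2) + (0)
Last nonzero remainder: −(27/2)w + 81/2. Dividing through by −27/2 gives the monic gcd w − 3.

w − 3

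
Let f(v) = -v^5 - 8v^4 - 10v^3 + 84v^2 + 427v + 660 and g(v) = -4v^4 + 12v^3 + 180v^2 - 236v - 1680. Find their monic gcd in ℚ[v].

Euclidean algorithm in ℚ[v]:
  -v^5 - 8v^4 - 10v^3 + 84v^2 + 427v + 660 = ((1/4)v + 11/4)(-4v^4 + 12v^3 + 180v^2 - 236v - 1680) + (-88v^3 - 352v^2 + 1496v + 5280)
  -4v^4 + 12v^3 + 180v^2 - 236v - 1680 = ((1/22)v - 7/22)(-88v^3 - 352v^2 + 1496v + 5280) + (0)
Last nonzero remainder: -88v^3 - 352v^2 + 1496v + 5280. Dividing through by -88 gives the monic gcd v^3 + 4v^2 - 17v - 60.

v^3 + 4v^2 - 17v - 60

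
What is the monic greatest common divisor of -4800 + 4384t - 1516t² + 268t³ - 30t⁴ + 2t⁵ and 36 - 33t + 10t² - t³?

12 - 7t + t²

By polynomial division,
  2t⁵ - 30t⁴ + 268t³ - 1516t² + 4384t - 4800 = (-2t² + 10t - 102)(-t³ + 10t² - 33t + 36) + (-94t² + 658t - 1128)
  -t³ + 10t² - 33t + 36 = ((1/94)t - 3/94)(-94t² + 658t - 1128) + (0)
Last nonzero remainder: -94t² + 658t - 1128. Dividing through by -94 gives the monic gcd t² - 7t + 12.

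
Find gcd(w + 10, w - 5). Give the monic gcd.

Euclidean algorithm in ℚ[w]:
  w + 10 = (w - 5) + (15)
  w - 5 = ((1/15)w - 1/3)(15) + (0)
The last nonzero remainder is the constant 15, so the polynomials are coprime and gcd = 1.

1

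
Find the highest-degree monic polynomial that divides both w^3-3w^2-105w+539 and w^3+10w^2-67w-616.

Repeated division with remainder:
  w^3-3w^2-105w+539 = (w^3+10w^2-67w-616) + (-13w^2-38w+1155)
  w^3+10w^2-67w-616 = (-(1/13)w-92/169)(-13w^2-38w+1155) + ((196/169)w+2156/169)
  -13w^2-38w+1155 = (-(2197/196)w+2535/28)((196/169)w+2156/169) + (0)
Last nonzero remainder: (196/169)w+2156/169. Dividing through by 196/169 gives the monic gcd w+11.

w+11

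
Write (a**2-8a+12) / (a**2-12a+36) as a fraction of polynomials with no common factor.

(a-2)/(a-6)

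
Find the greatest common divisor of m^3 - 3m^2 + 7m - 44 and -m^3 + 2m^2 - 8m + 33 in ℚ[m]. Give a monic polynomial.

Apply the Euclidean algorithm:
  m^3 - 3m^2 + 7m - 44 = (-1)(-m^3 + 2m^2 - 8m + 33) + (-m^2 - m - 11)
  -m^3 + 2m^2 - 8m + 33 = (m - 3)(-m^2 - m - 11) + (0)
Last nonzero remainder: -m^2 - m - 11. Dividing through by -1 gives the monic gcd m^2 + m + 11.

m^2 + m + 11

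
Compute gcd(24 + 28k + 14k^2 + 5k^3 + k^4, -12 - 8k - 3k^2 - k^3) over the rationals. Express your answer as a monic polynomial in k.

12 + 8k + 3k^2 + k^3

Repeated division with remainder:
  k^4 + 5k^3 + 14k^2 + 28k + 24 = (-k - 2)(-k^3 - 3k^2 - 8k - 12) + (0)
Last nonzero remainder: -k^3 - 3k^2 - 8k - 12. Dividing through by -1 gives the monic gcd k^3 + 3k^2 + 8k + 12.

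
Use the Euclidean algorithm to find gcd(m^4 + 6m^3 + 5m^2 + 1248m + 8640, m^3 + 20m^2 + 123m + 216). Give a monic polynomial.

By polynomial division,
  m^4 + 6m^3 + 5m^2 + 1248m + 8640 = (m - 14)(m^3 + 20m^2 + 123m + 216) + (162m^2 + 2754m + 11664)
  m^3 + 20m^2 + 123m + 216 = ((1/162)m + 1/54)(162m^2 + 2754m + 11664) + (0)
Last nonzero remainder: 162m^2 + 2754m + 11664. Dividing through by 162 gives the monic gcd m^2 + 17m + 72.

m^2 + 17m + 72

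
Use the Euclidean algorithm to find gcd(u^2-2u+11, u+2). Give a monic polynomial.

1

Apply the Euclidean algorithm:
  u^2-2u+11 = (u-4)(u+2) + (19)
  u+2 = ((1/19)u+2/19)(19) + (0)
The last nonzero remainder is the constant 19, so the polynomials are coprime and gcd = 1.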